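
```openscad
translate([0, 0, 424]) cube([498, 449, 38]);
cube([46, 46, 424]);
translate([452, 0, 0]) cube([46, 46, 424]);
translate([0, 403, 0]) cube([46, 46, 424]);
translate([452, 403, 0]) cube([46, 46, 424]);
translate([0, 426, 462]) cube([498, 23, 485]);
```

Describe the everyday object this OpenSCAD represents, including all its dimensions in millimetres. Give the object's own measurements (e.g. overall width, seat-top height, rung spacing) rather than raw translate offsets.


A chair. The seat is a 498×449×38 mm slab with its top at z = 462 mm, on four 46×46 mm corner legs (flush with the seat edges, standing on z = 0). A flat backrest 23 mm thick, 485 mm tall, spans the full seat width and rises from the seat top along its +y edge, rear face flush with the rear of the seat.


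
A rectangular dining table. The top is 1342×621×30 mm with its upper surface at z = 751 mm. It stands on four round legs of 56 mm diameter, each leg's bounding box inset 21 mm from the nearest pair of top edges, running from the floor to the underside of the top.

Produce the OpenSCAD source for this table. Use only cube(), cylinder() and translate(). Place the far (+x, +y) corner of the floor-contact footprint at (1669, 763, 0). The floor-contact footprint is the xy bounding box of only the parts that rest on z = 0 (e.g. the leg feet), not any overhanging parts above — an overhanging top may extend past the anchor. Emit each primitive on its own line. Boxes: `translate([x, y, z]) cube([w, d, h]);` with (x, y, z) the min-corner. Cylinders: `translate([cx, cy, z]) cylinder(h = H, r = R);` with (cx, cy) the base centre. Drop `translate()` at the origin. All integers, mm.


translate([348, 163, 721]) cube([1342, 621, 30]);
translate([397, 212, 0]) cylinder(h = 721, r = 28);
translate([1641, 212, 0]) cylinder(h = 721, r = 28);
translate([397, 735, 0]) cylinder(h = 721, r = 28);
translate([1641, 735, 0]) cylinder(h = 721, r = 28);


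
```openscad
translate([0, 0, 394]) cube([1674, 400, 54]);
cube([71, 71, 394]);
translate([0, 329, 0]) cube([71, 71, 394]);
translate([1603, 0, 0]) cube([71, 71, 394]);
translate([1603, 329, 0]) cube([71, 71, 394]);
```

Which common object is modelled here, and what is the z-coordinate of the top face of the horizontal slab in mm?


A bench. The seat-top height is 448 mm.

A long slab on four corner posts — a bench. The slab sits at z = 394 with thickness 54, so the top is 394 + 54 = 448 mm.


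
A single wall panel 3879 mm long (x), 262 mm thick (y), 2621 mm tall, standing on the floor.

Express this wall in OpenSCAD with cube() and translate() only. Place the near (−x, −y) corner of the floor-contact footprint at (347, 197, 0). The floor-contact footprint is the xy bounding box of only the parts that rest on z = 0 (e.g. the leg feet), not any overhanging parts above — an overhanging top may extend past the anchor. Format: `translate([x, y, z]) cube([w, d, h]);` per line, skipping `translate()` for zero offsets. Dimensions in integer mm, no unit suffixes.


translate([347, 197, 0]) cube([3879, 262, 2621]);


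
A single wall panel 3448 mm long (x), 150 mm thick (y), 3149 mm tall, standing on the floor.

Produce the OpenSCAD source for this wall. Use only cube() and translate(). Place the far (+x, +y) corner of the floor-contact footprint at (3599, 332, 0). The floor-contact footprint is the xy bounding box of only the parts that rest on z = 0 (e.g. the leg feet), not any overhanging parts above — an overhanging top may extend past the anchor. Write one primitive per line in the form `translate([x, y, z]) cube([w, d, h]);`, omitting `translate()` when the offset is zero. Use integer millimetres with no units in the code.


translate([151, 182, 0]) cube([3448, 150, 3149]);


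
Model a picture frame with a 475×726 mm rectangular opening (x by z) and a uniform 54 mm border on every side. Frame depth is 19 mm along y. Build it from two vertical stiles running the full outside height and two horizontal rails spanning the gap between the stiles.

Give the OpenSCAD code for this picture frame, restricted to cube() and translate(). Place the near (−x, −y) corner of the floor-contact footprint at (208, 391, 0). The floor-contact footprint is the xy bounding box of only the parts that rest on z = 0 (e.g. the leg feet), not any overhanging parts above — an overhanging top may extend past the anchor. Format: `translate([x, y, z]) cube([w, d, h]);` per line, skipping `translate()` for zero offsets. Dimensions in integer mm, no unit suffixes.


translate([208, 391, 0]) cube([54, 19, 834]);
translate([737, 391, 0]) cube([54, 19, 834]);
translate([262, 391, 0]) cube([475, 19, 54]);
translate([262, 391, 780]) cube([475, 19, 54]);


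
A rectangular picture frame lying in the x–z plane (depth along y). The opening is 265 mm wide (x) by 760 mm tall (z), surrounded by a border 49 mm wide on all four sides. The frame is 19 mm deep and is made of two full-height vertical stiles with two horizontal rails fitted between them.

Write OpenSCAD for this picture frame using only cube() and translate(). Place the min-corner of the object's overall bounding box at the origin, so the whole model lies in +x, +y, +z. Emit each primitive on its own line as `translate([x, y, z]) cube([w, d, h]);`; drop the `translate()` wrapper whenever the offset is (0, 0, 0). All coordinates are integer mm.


cube([49, 19, 858]);
translate([314, 0, 0]) cube([49, 19, 858]);
translate([49, 0, 0]) cube([265, 19, 49]);
translate([49, 0, 809]) cube([265, 19, 49]);


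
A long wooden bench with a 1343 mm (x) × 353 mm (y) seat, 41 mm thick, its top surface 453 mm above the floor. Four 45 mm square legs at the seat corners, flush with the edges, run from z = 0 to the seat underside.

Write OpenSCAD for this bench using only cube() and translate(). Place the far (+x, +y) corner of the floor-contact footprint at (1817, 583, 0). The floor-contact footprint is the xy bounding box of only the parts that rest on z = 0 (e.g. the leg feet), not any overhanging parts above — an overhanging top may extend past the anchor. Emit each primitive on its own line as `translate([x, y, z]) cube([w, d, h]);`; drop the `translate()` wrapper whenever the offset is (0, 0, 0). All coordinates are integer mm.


// leg_h = 453 − 41 = 412
translate([474, 230, 412]) cube([1343, 353, 41]);
translate([474, 230, 0]) cube([45, 45, 412]);
translate([474, 538, 0]) cube([45, 45, 412]);
translate([1772, 230, 0]) cube([45, 45, 412]);
translate([1772, 538, 0]) cube([45, 45, 412]);


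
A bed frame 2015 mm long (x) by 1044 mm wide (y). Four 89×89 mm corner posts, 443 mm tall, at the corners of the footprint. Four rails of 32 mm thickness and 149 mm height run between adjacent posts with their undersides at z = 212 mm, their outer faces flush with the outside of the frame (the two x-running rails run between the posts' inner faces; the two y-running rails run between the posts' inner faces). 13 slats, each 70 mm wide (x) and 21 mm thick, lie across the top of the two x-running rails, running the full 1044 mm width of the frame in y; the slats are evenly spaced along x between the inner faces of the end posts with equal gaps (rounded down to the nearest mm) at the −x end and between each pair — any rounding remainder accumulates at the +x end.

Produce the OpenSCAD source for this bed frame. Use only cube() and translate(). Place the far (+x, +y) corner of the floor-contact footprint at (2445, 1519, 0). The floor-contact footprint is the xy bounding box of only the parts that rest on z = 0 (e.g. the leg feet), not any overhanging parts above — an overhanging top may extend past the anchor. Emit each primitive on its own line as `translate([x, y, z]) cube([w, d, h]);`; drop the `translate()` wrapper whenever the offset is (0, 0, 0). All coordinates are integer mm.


translate([430, 475, 0]) cube([89, 89, 443]);
translate([430, 1430, 0]) cube([89, 89, 443]);
translate([2356, 475, 0]) cube([89, 89, 443]);
translate([2356, 1430, 0]) cube([89, 89, 443]);
translate([519, 475, 212]) cube([1837, 32, 149]);
translate([519, 1487, 212]) cube([1837, 32, 149]);
translate([430, 564, 212]) cube([32, 866, 149]);
translate([2413, 564, 212]) cube([32, 866, 149]);
translate([585, 475, 361]) cube([70, 1044, 21]);
translate([721, 475, 361]) cube([70, 1044, 21]);
translate([857, 475, 361]) cube([70, 1044, 21]);
translate([993, 475, 361]) cube([70, 1044, 21]);
translate([1129, 475, 361]) cube([70, 1044, 21]);
translate([1265, 475, 361]) cube([70, 1044, 21]);
translate([1401, 475, 361]) cube([70, 1044, 21]);
translate([1537, 475, 361]) cube([70, 1044, 21]);
translate([1673, 475, 361]) cube([70, 1044, 21]);
translate([1809, 475, 361]) cube([70, 1044, 21]);
translate([1945, 475, 361]) cube([70, 1044, 21]);
translate([2081, 475, 361]) cube([70, 1044, 21]);
translate([2217, 475, 361]) cube([70, 1044, 21]);


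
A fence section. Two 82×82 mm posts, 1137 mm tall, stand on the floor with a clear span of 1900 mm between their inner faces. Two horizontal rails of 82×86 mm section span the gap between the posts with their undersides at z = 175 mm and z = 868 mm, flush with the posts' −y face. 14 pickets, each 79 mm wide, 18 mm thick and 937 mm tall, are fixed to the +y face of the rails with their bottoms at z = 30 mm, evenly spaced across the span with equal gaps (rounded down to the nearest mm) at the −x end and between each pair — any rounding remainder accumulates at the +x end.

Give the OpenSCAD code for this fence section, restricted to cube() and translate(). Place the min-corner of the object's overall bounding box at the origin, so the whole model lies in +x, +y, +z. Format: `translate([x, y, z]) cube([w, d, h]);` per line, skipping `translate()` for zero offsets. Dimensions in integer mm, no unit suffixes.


cube([82, 82, 1137]);
translate([1982, 0, 0]) cube([82, 82, 1137]);
translate([82, 0, 175]) cube([1900, 82, 86]);
translate([82, 0, 868]) cube([1900, 82, 86]);
translate([134, 82, 30]) cube([79, 18, 937]);
translate([265, 82, 30]) cube([79, 18, 937]);
translate([396, 82, 30]) cube([79, 18, 937]);
translate([527, 82, 30]) cube([79, 18, 937]);
translate([658, 82, 30]) cube([79, 18, 937]);
translate([789, 82, 30]) cube([79, 18, 937]);
translate([920, 82, 30]) cube([79, 18, 937]);
translate([1051, 82, 30]) cube([79, 18, 937]);
translate([1182, 82, 30]) cube([79, 18, 937]);
translate([1313, 82, 30]) cube([79, 18, 937]);
translate([1444, 82, 30]) cube([79, 18, 937]);
translate([1575, 82, 30]) cube([79, 18, 937]);
translate([1706, 82, 30]) cube([79, 18, 937]);
translate([1837, 82, 30]) cube([79, 18, 937]);


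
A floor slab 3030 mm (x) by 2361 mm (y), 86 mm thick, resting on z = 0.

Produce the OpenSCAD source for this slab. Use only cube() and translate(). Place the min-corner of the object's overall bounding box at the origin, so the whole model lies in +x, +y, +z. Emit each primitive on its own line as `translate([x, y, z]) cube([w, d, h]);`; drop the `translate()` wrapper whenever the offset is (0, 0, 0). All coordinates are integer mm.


cube([3030, 2361, 86]);


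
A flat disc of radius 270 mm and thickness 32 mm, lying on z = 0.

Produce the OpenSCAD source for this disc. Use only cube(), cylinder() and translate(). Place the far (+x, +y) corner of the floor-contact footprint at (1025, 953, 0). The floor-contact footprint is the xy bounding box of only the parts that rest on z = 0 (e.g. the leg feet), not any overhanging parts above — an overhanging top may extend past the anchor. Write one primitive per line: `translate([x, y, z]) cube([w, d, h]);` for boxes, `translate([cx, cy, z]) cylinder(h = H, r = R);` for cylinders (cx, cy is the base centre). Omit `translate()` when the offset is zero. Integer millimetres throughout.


translate([755, 683, 0]) cylinder(h = 32, r = 270);


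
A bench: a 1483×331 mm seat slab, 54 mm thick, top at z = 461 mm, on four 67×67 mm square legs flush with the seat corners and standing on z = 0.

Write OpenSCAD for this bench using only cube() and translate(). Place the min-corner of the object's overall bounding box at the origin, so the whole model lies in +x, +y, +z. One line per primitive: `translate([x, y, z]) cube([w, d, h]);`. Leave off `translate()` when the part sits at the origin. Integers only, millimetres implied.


translate([0, 0, 407]) cube([1483, 331, 54]);
cube([67, 67, 407]);
translate([0, 264, 0]) cube([67, 67, 407]);
translate([1416, 0, 0]) cube([67, 67, 407]);
translate([1416, 264, 0]) cube([67, 67, 407]);


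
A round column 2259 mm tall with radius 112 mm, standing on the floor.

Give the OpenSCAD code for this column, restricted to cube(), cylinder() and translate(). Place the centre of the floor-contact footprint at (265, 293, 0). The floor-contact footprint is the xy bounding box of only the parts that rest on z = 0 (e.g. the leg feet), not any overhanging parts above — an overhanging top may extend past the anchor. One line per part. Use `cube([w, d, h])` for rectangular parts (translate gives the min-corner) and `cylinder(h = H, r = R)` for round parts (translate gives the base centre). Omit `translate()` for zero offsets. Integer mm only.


translate([265, 293, 0]) cylinder(h = 2259, r = 112);


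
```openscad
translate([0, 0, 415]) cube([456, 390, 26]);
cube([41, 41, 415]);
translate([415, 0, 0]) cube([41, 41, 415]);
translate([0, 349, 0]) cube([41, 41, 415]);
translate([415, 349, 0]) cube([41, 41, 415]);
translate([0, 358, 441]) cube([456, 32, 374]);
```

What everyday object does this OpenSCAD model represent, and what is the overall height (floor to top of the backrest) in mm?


A chair. The overall height is 815 mm.

A slab on four corner posts with a tall panel at the back — a chair. The seat slab sits at z = 415 with thickness 26, and the 374 mm backrest starts at the seat top, so the overall height is 415 + 26 + 374 = 815 mm.


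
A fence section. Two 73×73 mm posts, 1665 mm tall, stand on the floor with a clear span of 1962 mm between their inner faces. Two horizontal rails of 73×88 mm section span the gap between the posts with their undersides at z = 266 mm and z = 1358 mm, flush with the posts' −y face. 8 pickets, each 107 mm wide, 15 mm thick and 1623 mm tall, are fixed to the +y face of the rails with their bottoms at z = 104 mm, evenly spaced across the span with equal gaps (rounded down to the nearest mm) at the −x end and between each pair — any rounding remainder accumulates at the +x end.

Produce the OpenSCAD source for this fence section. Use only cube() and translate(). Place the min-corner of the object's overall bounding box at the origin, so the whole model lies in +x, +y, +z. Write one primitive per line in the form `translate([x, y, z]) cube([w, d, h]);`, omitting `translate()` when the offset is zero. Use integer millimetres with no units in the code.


cube([73, 73, 1665]);
translate([2035, 0, 0]) cube([73, 73, 1665]);
translate([73, 0, 266]) cube([1962, 73, 88]);
translate([73, 0, 1358]) cube([1962, 73, 88]);
translate([195, 73, 104]) cube([107, 15, 1623]);
translate([424, 73, 104]) cube([107, 15, 1623]);
translate([653, 73, 104]) cube([107, 15, 1623]);
translate([882, 73, 104]) cube([107, 15, 1623]);
translate([1111, 73, 104]) cube([107, 15, 1623]);
translate([1340, 73, 104]) cube([107, 15, 1623]);
translate([1569, 73, 104]) cube([107, 15, 1623]);
translate([1798, 73, 104]) cube([107, 15, 1623]);


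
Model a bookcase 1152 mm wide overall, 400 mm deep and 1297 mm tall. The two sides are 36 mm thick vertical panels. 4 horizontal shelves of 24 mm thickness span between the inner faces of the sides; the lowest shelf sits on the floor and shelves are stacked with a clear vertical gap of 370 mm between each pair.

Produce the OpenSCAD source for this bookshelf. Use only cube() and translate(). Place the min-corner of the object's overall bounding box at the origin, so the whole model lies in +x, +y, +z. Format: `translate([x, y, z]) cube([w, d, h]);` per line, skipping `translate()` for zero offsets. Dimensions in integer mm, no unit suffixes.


cube([36, 400, 1297]);
translate([1116, 0, 0]) cube([36, 400, 1297]);
translate([36, 0, 0]) cube([1080, 400, 24]);
translate([36, 0, 394]) cube([1080, 400, 24]);
translate([36, 0, 788]) cube([1080, 400, 24]);
translate([36, 0, 1182]) cube([1080, 400, 24]);


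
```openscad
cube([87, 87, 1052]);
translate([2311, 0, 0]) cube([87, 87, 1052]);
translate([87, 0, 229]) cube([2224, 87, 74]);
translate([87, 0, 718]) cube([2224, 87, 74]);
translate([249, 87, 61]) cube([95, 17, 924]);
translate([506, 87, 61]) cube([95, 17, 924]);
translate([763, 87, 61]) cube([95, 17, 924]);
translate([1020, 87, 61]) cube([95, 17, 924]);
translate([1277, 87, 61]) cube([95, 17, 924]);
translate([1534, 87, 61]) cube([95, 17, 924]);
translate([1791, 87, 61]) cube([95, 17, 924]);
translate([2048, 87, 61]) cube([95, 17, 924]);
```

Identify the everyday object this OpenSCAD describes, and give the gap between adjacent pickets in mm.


A fence section. The picket gap is 162 mm.

Two posts, two rails, 8 pickets — a fence section. Span 2224 mm holds 8 pickets of 95 mm with 9 equal gaps: ⌊(2224 − 8·95) / 9⌋ = 162 mm.


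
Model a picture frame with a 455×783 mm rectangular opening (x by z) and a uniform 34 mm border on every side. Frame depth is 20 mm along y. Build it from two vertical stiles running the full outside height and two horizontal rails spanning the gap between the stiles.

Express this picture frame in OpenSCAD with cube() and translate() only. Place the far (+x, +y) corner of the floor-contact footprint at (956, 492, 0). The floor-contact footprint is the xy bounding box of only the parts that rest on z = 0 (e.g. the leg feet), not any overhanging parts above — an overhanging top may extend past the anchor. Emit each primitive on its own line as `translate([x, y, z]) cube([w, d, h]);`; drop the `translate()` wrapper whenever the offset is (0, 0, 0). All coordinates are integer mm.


translate([433, 472, 0]) cube([34, 20, 851]);
translate([922, 472, 0]) cube([34, 20, 851]);
translate([467, 472, 0]) cube([455, 20, 34]);
translate([467, 472, 817]) cube([455, 20, 34]);


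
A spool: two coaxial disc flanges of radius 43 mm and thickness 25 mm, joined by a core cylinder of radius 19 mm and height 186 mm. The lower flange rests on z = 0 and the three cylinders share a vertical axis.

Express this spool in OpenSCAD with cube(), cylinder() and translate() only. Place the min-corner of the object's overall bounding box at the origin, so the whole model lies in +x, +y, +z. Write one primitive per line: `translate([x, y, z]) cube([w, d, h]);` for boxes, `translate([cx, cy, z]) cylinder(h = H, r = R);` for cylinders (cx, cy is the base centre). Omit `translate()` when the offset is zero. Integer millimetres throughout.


translate([43, 43, 0]) cylinder(h = 25, r = 43);
translate([43, 43, 25]) cylinder(h = 186, r = 19);
translate([43, 43, 211]) cylinder(h = 25, r = 43);


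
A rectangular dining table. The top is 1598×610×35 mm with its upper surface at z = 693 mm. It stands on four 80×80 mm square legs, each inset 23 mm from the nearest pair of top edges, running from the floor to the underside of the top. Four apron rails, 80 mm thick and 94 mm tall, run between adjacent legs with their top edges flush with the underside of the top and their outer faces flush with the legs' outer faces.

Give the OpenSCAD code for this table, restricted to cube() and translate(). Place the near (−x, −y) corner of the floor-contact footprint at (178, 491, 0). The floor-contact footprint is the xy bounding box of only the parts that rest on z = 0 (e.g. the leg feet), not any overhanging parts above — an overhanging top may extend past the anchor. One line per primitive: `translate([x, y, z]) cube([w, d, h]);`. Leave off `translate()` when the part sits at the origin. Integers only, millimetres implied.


// leg_h = 693 - 35 = 658
// apron z = 658 - 94 = 564
translate([155, 468, 658]) cube([1598, 610, 35]);
translate([178, 491, 0]) cube([80, 80, 658]);
translate([1650, 491, 0]) cube([80, 80, 658]);
translate([178, 975, 0]) cube([80, 80, 658]);
translate([1650, 975, 0]) cube([80, 80, 658]);
translate([258, 491, 564]) cube([1392, 80, 94]);
translate([258, 975, 564]) cube([1392, 80, 94]);
translate([178, 571, 564]) cube([80, 404, 94]);
translate([1650, 571, 564]) cube([80, 404, 94]);


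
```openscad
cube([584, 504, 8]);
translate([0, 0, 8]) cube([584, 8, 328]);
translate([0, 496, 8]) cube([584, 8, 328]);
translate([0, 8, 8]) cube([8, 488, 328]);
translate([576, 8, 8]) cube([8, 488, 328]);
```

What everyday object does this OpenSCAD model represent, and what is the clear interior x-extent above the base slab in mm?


An open box. The internal width is 568 mm.

A 584×504 base slab with four walls standing on it — an open box. The base is 584 mm wide and the walls are 8 mm thick, so the internal width is 584 − 2 × 8 = 568 mm.


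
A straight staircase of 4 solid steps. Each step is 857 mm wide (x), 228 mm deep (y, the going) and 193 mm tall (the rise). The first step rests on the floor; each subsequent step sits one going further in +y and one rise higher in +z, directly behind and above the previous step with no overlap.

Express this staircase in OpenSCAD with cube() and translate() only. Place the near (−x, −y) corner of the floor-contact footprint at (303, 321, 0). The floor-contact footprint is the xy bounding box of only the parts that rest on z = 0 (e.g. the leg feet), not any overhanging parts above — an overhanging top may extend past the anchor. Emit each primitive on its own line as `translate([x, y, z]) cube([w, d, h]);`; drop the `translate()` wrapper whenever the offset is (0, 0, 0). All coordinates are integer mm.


translate([303, 321, 0]) cube([857, 228, 193]);
translate([303, 549, 193]) cube([857, 228, 193]);
translate([303, 777, 386]) cube([857, 228, 193]);
translate([303, 1005, 579]) cube([857, 228, 193]);


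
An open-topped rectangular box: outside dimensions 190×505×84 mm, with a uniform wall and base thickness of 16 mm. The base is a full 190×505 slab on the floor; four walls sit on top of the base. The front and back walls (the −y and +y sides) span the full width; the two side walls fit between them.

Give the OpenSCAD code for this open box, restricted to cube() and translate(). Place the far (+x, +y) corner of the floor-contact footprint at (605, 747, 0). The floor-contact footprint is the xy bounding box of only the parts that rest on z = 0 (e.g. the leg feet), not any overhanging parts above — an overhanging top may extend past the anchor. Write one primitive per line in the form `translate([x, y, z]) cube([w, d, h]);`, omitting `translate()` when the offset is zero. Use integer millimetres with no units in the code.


translate([415, 242, 0]) cube([190, 505, 16]);
translate([415, 242, 16]) cube([190, 16, 68]);
translate([415, 731, 16]) cube([190, 16, 68]);
translate([415, 258, 16]) cube([16, 473, 68]);
translate([589, 258, 16]) cube([16, 473, 68]);


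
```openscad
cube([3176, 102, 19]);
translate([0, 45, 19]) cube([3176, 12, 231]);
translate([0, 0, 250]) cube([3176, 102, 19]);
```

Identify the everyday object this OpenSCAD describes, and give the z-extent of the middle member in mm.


An I-beam. The web height is 231 mm.

Two wide flanges with a thin centred web — an I-beam. Overall 269 mm minus two 19 mm flanges gives a web of 269 − 2·19 = 231 mm.


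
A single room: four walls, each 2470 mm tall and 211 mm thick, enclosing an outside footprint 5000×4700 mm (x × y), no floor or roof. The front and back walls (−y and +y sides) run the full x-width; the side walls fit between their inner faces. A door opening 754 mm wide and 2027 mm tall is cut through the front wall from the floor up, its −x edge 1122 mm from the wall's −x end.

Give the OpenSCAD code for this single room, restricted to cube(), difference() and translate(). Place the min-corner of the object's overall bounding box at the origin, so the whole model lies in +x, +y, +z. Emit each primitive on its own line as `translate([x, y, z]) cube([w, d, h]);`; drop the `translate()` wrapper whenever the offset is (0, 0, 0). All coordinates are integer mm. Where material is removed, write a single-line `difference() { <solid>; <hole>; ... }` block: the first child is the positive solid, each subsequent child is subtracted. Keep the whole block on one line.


difference() { cube([5000, 211, 2470]); translate([1122, 0, 0]) cube([754, 211, 2027]); }
translate([0, 4489, 0]) cube([5000, 211, 2470]);
translate([0, 211, 0]) cube([211, 4278, 2470]);
translate([4789, 211, 0]) cube([211, 4278, 2470]);


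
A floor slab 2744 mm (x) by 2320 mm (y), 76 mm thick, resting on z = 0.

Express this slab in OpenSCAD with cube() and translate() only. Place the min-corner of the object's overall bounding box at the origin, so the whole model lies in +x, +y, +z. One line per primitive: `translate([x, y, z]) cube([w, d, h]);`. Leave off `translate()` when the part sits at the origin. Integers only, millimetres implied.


cube([2744, 2320, 76]);


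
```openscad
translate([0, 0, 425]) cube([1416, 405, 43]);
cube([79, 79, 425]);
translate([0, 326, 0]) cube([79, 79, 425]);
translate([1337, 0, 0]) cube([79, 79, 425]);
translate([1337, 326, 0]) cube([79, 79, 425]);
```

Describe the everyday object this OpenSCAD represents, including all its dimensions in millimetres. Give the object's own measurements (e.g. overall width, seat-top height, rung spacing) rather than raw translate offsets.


A bench: a 1416×405 mm seat slab, 43 mm thick, top at z = 468 mm, on four 79×79 mm square legs flush with the seat corners and standing on z = 0.


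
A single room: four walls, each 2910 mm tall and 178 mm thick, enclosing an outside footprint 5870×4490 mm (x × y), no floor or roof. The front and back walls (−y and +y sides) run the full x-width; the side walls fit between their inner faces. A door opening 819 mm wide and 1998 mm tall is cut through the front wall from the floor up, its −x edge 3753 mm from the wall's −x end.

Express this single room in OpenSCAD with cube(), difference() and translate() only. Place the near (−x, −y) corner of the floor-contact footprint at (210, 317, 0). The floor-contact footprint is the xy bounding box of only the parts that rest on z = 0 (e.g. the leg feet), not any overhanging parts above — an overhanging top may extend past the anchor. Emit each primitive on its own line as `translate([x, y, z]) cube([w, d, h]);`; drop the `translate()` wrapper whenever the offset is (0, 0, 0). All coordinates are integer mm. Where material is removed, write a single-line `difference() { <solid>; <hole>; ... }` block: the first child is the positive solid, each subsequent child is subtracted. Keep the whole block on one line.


difference() { translate([210, 317, 0]) cube([5870, 178, 2910]); translate([3963, 317, 0]) cube([819, 178, 1998]); }
translate([210, 4629, 0]) cube([5870, 178, 2910]);
translate([210, 495, 0]) cube([178, 4134, 2910]);
translate([5902, 495, 0]) cube([178, 4134, 2910]);


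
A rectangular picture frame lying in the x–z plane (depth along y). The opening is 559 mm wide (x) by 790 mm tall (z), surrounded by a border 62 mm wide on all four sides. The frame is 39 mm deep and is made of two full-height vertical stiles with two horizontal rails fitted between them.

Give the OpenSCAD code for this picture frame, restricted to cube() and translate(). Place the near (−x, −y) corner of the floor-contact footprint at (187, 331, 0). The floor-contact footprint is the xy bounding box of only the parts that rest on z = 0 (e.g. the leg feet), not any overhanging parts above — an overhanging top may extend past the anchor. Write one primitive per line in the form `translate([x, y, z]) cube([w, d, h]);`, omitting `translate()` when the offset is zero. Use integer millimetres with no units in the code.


translate([187, 331, 0]) cube([62, 39, 914]);
translate([808, 331, 0]) cube([62, 39, 914]);
translate([249, 331, 0]) cube([559, 39, 62]);
translate([249, 331, 852]) cube([559, 39, 62]);


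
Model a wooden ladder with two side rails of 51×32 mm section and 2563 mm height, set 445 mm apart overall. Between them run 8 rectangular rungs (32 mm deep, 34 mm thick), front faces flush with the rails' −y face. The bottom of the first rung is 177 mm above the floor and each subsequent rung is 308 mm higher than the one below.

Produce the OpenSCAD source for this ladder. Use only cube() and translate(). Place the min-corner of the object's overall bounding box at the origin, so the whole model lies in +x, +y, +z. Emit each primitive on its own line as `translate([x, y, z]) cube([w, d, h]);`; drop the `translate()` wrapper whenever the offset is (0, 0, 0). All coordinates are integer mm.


// rung span = 445 - 2*51 = 343
// rung[k] z = 177 + k*308
cube([51, 32, 2563]);
translate([394, 0, 0]) cube([51, 32, 2563]);
translate([51, 0, 177]) cube([343, 32, 34]);
translate([51, 0, 485]) cube([343, 32, 34]);
translate([51, 0, 793]) cube([343, 32, 34]);
translate([51, 0, 1101]) cube([343, 32, 34]);
translate([51, 0, 1409]) cube([343, 32, 34]);
translate([51, 0, 1717]) cube([343, 32, 34]);
translate([51, 0, 2025]) cube([343, 32, 34]);
translate([51, 0, 2333]) cube([343, 32, 34]);


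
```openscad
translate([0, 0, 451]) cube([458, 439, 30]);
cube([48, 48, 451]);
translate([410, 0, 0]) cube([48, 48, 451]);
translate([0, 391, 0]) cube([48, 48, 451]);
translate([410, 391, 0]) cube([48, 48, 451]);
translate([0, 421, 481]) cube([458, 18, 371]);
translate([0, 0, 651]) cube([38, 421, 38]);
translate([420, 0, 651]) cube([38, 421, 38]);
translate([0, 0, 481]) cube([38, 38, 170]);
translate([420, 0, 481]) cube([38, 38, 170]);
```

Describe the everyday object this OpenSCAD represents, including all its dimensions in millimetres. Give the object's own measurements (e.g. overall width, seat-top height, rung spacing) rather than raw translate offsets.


A chair. The seat is a 458×439×30 mm slab with its top at z = 481 mm, on four 48×48 mm corner legs (flush with the seat edges, standing on z = 0). A flat backrest 18 mm thick, 371 mm tall, spans the full seat width and rises from the seat top along its +y edge, rear face flush with the rear of the seat. Two armrests of 38×38 mm section run along each side from the seat's front edge to the front of the backrest, top faces 208 mm above the seat top and outer faces flush with the seat's x-edges; a 38×38 mm post under the front of each armrest stands on the seat at the front corner.


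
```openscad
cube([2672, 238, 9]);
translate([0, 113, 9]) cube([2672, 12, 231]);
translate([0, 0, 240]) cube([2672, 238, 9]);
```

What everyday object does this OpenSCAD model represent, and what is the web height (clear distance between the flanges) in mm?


An I-beam. The web height is 231 mm.

Two wide flanges with a thin centred web — an I-beam. Overall 249 mm minus two 9 mm flanges gives a web of 249 − 2·9 = 231 mm.


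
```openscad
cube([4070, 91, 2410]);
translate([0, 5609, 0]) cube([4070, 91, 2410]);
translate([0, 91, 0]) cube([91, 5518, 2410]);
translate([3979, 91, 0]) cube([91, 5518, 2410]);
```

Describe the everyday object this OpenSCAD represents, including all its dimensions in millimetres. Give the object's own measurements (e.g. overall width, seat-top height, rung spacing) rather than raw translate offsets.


The wall frame of a small rectangular building: four walls, each 2410 mm tall and 91 mm thick, enclosing a footprint 4070 mm (x) by 5700 mm (y) outside-to-outside, with no floor or roof. The front and back walls (the −y and +y sides) span the full width; the two side walls fit between them.


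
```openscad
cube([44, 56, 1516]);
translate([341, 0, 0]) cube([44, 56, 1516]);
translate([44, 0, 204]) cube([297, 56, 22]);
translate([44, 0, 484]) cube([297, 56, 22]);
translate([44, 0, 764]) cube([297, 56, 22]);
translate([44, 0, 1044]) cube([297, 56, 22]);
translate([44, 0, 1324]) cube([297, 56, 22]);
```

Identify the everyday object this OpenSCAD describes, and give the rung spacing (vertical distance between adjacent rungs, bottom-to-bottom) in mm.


A ladder. The rung spacing is 280 mm.

Two tall 44×56 posts with 5 short bars between them — a ladder. Adjacent rungs sit at z = 204 and z = 484, so the spacing is 484 − 204 = 280 mm.


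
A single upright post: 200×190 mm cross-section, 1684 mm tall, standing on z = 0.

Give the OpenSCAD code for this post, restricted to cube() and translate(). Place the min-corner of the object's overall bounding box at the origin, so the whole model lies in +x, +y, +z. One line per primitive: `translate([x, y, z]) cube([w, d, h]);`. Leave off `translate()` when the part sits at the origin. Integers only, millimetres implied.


cube([200, 190, 1684]);


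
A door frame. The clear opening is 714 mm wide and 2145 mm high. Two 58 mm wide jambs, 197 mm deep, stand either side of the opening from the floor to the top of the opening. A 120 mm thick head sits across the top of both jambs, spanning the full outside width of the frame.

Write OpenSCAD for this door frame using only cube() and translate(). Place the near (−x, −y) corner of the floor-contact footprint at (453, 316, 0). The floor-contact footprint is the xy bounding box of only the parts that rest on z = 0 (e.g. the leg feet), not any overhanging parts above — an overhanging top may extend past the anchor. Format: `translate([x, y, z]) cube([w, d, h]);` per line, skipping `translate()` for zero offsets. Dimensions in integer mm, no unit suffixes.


translate([453, 316, 0]) cube([58, 197, 2145]);
translate([1225, 316, 0]) cube([58, 197, 2145]);
translate([453, 316, 2145]) cube([830, 197, 120]);


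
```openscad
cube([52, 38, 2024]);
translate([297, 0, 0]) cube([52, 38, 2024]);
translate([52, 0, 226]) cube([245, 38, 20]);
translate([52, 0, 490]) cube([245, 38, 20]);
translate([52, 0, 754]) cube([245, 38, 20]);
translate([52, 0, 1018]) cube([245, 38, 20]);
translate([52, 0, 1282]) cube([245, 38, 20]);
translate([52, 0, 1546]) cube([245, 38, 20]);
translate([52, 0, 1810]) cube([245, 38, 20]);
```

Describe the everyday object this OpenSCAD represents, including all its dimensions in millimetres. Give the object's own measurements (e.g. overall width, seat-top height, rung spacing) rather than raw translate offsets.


A straight ladder. Two 52×38 mm vertical rails, 2024 mm tall, stand 349 mm apart (outside-to-outside) with their front faces coplanar on the −y side. 7 rungs, each 38 mm deep and 20 mm tall, span between the inner faces of the rails, front faces flush with the rails. The lowest rung's underside is at z = 226 mm and rungs are spaced 264 mm apart (underside to underside).


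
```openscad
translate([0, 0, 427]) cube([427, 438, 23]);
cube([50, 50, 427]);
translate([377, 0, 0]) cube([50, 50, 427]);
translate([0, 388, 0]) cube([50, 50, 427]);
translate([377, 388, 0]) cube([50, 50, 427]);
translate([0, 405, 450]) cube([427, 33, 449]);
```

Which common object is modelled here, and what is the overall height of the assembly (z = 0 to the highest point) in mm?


A chair. The overall height is 899 mm.

A slab on four corner posts with a tall panel at the back — a chair. The seat slab sits at z = 427 with thickness 23, and the 449 mm backrest starts at the seat top, so the overall height is 427 + 23 + 449 = 899 mm.


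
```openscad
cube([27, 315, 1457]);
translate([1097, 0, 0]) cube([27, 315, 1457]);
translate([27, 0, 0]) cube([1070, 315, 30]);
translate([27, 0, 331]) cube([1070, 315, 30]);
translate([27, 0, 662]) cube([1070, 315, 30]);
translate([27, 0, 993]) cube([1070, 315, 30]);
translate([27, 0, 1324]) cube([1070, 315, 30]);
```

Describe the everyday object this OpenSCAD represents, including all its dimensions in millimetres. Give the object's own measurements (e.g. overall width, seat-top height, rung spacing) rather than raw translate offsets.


An open bookshelf. Two side panels, each 27 mm thick, 315 mm deep and 1457 mm tall, stand 1124 mm apart (outside-to-outside). Between them sit 5 shelves, each 30 mm thick and 315 mm deep, spanning the full gap between the sides. The bottom shelf rests on the floor (its underside at z = 0) and the clear gap between one shelf's top and the next shelf's underside is 301 mm.


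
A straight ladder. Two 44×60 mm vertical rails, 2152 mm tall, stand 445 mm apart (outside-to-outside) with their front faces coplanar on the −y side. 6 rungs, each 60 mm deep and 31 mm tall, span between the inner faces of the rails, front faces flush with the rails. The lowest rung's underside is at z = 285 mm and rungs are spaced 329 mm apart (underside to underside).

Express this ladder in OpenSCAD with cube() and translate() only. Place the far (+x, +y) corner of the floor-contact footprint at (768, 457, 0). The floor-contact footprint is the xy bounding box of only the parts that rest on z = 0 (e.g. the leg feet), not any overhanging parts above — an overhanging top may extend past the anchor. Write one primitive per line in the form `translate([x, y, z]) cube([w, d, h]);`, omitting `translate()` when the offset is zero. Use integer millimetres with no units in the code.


// rung span = 445 - 2*44 = 357
// rung[k] z = 285 + k*329
translate([323, 397, 0]) cube([44, 60, 2152]);
translate([724, 397, 0]) cube([44, 60, 2152]);
translate([367, 397, 285]) cube([357, 60, 31]);
translate([367, 397, 614]) cube([357, 60, 31]);
translate([367, 397, 943]) cube([357, 60, 31]);
translate([367, 397, 1272]) cube([357, 60, 31]);
translate([367, 397, 1601]) cube([357, 60, 31]);
translate([367, 397, 1930]) cube([357, 60, 31]);


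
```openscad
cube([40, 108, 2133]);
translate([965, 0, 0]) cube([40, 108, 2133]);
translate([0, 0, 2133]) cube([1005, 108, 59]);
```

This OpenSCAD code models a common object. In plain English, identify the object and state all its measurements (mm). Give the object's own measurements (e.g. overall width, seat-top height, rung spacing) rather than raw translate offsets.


A door frame. The clear opening is 925 mm wide and 2133 mm high. Two 40 mm wide jambs, 108 mm deep, stand either side of the opening from the floor to the top of the opening. A 59 mm thick head sits across the top of both jambs, spanning the full outside width of the frame.


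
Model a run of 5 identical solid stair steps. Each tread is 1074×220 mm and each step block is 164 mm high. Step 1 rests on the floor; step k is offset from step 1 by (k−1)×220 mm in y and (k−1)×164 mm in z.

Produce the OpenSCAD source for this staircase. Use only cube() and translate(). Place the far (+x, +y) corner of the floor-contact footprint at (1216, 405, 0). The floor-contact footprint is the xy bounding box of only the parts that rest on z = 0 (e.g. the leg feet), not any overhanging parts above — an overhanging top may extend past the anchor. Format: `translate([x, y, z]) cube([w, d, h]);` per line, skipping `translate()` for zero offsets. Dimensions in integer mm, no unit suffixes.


translate([142, 185, 0]) cube([1074, 220, 164]);
translate([142, 405, 164]) cube([1074, 220, 164]);
translate([142, 625, 328]) cube([1074, 220, 164]);
translate([142, 845, 492]) cube([1074, 220, 164]);
translate([142, 1065, 656]) cube([1074, 220, 164]);


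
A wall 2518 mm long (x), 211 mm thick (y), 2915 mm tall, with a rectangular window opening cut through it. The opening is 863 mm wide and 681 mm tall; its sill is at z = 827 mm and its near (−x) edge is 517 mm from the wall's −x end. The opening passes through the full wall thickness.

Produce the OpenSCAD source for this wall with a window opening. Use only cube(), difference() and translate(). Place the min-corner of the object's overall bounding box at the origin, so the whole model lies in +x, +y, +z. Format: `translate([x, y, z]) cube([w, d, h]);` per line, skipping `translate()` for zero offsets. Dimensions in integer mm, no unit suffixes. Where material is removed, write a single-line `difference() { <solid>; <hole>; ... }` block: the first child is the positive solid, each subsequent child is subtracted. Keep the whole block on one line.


difference() { cube([2518, 211, 2915]); translate([517, 0, 827]) cube([863, 211, 681]); }


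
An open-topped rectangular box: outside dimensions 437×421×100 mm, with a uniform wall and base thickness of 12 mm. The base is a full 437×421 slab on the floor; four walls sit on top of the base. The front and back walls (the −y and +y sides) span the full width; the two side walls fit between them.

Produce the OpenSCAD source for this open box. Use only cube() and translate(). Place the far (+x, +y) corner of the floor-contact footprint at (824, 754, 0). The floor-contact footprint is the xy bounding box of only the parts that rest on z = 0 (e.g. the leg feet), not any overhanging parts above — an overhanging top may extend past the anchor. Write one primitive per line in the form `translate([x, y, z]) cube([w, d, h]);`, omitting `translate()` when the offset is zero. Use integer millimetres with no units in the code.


translate([387, 333, 0]) cube([437, 421, 12]);
translate([387, 333, 12]) cube([437, 12, 88]);
translate([387, 742, 12]) cube([437, 12, 88]);
translate([387, 345, 12]) cube([12, 397, 88]);
translate([812, 345, 12]) cube([12, 397, 88]);
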